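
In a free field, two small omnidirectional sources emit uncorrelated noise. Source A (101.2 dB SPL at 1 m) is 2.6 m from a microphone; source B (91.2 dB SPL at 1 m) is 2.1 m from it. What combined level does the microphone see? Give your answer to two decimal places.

At the listener: L_A = 101.2 − 20·log₁₀(2.6) = 92.901 dB; L_B = 91.2 − 20·log₁₀(2.1) = 84.756 dB.
Combined: 10·log₁₀(10^(92.901/10)+10^(84.756/10)) = 93.52 dB SPL.

93.52 dB SPL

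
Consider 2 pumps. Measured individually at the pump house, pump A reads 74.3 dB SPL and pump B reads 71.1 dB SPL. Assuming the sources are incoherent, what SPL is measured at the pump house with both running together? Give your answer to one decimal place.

76.0 dB SPL

Add the sources as powers (linear), then convert back to dB:
L_total = 10·log₁₀(10^(74.3/10) + 10^(71.1/10)) = 10·log₁₀(39800000) = 76.0 dB SPL.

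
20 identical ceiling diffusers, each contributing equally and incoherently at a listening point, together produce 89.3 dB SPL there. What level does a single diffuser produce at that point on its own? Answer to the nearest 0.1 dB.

20 equal incoherent sources add 10·log₁₀(20) = 13.01 dB over one source.
L_one = 89.3 − 13.01 = 76.3 dB SPL.

76.3 dB SPL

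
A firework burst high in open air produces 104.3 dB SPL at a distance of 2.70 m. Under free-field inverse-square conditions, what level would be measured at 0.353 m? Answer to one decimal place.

122.0 dB SPL

Free-field point source: level drops by 20·log₁₀ of the distance ratio.
ΔL = −20·log₁₀(0.353/2.70) = 17.67 dB, so L₂ = 104.3 + (17.67) = 122.0 dB SPL.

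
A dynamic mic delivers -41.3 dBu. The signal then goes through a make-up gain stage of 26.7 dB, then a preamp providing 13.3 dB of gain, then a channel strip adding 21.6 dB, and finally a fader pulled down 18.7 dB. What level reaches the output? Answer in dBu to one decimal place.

Cascaded gains and losses add directly in dB.
-41.3 + 26.7 + 13.3 + 21.6 − 18.7 = +1.6 dBu.

+1.6 dBu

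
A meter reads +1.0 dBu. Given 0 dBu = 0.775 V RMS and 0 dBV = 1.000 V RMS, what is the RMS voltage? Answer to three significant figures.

0.870 V

V = 0.775 V × 10^(+1.0/20).
= 0.775 × 1.122 = 0.870 V.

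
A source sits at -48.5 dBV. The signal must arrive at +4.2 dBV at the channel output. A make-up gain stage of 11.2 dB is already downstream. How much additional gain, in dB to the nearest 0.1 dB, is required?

The required make-up gain is the shortfall in the dB sum.
G = +4.2 − (-48.5) − 11.2 = 41.5 dB.

41.5 dB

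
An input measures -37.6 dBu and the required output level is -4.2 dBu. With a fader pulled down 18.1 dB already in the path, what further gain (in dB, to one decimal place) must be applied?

The required make-up gain is the shortfall in the dB sum.
G = -4.2 − (-37.6) + 18.1 = 51.5 dB.

51.5 dB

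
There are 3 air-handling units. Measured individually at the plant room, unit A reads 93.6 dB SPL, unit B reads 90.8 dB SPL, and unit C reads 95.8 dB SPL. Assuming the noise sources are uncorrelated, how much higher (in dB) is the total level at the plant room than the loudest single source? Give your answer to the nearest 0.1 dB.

2.8 dB

Add the sources as powers (linear), then convert back to dB:
L_total = 10·log₁₀(10^(93.6/10) + 10^(90.8/10) + 10^(95.8/10)) = 98.63 dB SPL.
Excess over the loudest (95.8 dB): 98.63 − 95.8 = 2.8 dB.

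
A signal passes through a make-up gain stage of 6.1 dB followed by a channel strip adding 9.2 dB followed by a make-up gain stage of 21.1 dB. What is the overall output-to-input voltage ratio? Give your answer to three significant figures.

Net gain = 6.1 + 9.2 + 21.1 = 36.4 dB.
Voltage ratio = 10^(36.4/20) = 66.1.

66.1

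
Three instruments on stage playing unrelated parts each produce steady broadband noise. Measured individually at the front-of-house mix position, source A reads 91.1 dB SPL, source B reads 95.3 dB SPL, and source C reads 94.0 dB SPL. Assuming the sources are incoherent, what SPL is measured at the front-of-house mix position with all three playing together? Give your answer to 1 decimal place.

98.6 dB SPL

Incoherent sources sum as intensities:
L_total = 10·log₁₀(10^(91.1/10) + 10^(95.3/10) + 10^(94.0/10)) = 10·log₁₀(7189000000) = 98.6 dB SPL.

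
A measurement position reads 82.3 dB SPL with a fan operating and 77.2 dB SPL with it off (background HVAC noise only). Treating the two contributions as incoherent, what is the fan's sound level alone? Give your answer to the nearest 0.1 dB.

Subtract intensities: L_src = 10·log₁₀(10^(L_total/10) − 10^(L_bg/10)).
L_src = 10·log₁₀(10^(82.3/10) − 10^(77.2/10)) = 10·log₁₀(117300000) = 80.7 dB SPL.

80.7 dB SPL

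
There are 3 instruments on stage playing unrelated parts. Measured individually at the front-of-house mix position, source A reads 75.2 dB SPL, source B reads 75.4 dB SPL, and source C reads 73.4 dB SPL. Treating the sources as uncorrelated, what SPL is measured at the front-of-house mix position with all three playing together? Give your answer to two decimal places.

Incoherent sources sum as intensities:
L_total = 10·log₁₀(10^(75.2/10) + 10^(75.4/10) + 10^(73.4/10)) = 10·log₁₀(89660000) = 79.53 dB SPL.

79.53 dB SPL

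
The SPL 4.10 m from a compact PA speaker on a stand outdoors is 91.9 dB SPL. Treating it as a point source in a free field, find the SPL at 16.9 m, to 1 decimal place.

79.6 dB SPL

Free-field point source: level drops by 20·log₁₀ of the distance ratio.
ΔL = −20·log₁₀(16.9/4.10) = -12.30 dB, so L₂ = 91.9 + (-12.30) = 79.6 dB SPL.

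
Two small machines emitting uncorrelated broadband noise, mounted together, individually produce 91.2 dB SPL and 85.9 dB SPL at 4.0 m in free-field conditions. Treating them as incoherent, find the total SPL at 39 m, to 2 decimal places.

72.54 dB SPL

Combined at 4.0 m: 10·log₁₀(10^(91.2/10)+10^(85.9/10)) = 92.323 dB SPL.
Then apply −20·log₁₀(39/4.0) = -19.780 dB → 72.54 dB SPL.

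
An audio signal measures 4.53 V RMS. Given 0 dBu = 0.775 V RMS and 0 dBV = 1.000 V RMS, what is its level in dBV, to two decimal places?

dBV = 20·log₁₀(V / 1.000 V).
20·log₁₀(4.53/1.000) = +13.12 dBV.

+13.12 dBV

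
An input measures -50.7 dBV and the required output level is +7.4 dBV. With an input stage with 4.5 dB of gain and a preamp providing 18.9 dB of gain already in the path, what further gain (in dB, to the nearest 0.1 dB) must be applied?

The required make-up gain is the shortfall in the dB sum.
G = +7.4 − (-50.7) − 4.5 − 18.9 = 34.7 dB.

34.7 dB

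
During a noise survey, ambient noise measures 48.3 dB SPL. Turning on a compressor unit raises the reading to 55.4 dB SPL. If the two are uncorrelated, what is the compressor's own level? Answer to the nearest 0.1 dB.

Subtract intensities: L_src = 10·log₁₀(10^(L_total/10) − 10^(L_bg/10)).
L_src = 10·log₁₀(10^(55.4/10) − 10^(48.3/10)) = 10·log₁₀(279100) = 54.5 dB SPL.

54.5 dB SPL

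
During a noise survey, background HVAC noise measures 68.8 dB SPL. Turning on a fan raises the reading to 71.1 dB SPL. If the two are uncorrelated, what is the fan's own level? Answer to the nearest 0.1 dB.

67.2 dB SPL

Remove the background by subtracting linear intensities:
L_src = 10·log₁₀(10^(71.1/10) − 10^(68.8/10)) = 10·log₁₀(5297000) = 67.2 dB SPL.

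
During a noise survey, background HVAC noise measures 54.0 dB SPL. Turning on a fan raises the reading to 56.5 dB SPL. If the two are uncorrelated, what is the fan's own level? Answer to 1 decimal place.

52.9 dB SPL

Subtract intensities: L_src = 10·log₁₀(10^(L_total/10) − 10^(L_bg/10)).
L_src = 10·log₁₀(10^(56.5/10) − 10^(54.0/10)) = 10·log₁₀(195500) = 52.9 dB SPL.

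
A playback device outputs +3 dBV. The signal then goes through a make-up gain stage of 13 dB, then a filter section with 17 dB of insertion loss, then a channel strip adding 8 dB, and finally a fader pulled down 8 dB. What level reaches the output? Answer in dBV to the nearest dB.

-1 dBV

Cascaded gains and losses add directly in dB.
+3 + 13 − 17 + 8 − 8 = -1 dBV.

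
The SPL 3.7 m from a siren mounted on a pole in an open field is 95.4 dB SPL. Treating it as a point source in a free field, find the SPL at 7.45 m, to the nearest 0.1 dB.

89.3 dB SPL

Free-field point source: level drops by 20·log₁₀ of the distance ratio.
ΔL = −20·log₁₀(7.45/3.7) = -6.08 dB, so L₂ = 95.4 + (-6.08) = 89.3 dB SPL.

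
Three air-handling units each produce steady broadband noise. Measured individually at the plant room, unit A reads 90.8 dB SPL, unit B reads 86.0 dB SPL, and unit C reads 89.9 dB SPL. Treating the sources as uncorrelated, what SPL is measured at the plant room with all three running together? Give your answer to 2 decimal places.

94.11 dB SPL

Add the sources as powers (linear), then convert back to dB:
L_total = 10·log₁₀(10^(90.8/10) + 10^(86.0/10) + 10^(89.9/10)) = 10·log₁₀(2578000000) = 94.11 dB SPL.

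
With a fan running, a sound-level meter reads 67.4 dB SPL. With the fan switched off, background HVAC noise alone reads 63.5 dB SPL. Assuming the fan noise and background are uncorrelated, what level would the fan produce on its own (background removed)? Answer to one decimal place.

Remove the background by subtracting linear intensities:
L_src = 10·log₁₀(10^(67.4/10) − 10^(63.5/10)) = 10·log₁₀(3257000) = 65.1 dB SPL.

65.1 dB SPL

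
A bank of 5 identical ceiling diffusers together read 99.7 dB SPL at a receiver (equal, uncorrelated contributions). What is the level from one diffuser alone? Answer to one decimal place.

92.7 dB SPL

5 equal incoherent sources add 10·log₁₀(5) = 6.99 dB over one source.
L_one = 99.7 − 6.99 = 92.7 dB SPL.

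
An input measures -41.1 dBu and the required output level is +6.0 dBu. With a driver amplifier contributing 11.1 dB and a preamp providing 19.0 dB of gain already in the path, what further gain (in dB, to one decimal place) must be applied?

The required make-up gain is the shortfall in the dB sum.
G = +6.0 − (-41.1) − 11.1 − 19.0 = 17.0 dB.

17.0 dB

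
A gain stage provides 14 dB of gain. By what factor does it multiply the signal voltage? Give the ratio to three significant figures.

Voltage ratio = 10^(dB/20).
10^(14/20) = 10^(0.7000) = 5.01.

5.01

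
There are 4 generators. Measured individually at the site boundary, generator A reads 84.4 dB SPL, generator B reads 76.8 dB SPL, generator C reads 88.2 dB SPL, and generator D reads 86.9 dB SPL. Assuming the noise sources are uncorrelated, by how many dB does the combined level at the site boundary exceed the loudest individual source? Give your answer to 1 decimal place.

Add the sources as powers (linear), then convert back to dB:
L_total = 10·log₁₀(10^(84.4/10) + 10^(76.8/10) + 10^(88.2/10) + 10^(86.9/10)) = 91.68 dB SPL.
Excess over the loudest (88.2 dB): 91.68 − 88.2 = 3.5 dB.

3.5 dB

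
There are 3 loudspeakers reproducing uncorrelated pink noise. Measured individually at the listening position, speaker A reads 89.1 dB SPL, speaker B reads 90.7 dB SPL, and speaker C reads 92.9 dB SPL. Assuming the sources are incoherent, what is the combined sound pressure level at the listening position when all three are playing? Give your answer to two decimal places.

95.95 dB SPL

Add the sources as powers (linear), then convert back to dB:
L_total = 10·log₁₀(10^(89.1/10) + 10^(90.7/10) + 10^(92.9/10)) = 10·log₁₀(3938000000) = 95.95 dB SPL.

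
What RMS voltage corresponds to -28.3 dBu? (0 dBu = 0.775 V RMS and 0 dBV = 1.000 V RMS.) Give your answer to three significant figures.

V = 0.775 V × 10^(-28.3/20).
= 0.775 × 0.03846 = 0.0298 V.

0.0298 V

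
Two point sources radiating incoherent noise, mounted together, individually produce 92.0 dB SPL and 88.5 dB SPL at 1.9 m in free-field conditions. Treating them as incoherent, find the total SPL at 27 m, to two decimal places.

70.55 dB SPL

Combined at 1.9 m: 10·log₁₀(10^(92.0/10)+10^(88.5/10)) = 93.604 dB SPL.
Then apply −20·log₁₀(27/1.9) = -23.052 dB → 70.55 dB SPL.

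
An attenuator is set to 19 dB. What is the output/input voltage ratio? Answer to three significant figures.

Voltage ratio = 10^(dB/20).
10^(-19/20) = 10^(-0.9500) = 0.112.

0.112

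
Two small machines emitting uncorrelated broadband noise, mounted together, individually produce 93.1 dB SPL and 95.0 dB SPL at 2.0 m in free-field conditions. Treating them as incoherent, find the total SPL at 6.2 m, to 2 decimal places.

Combined at 2.0 m: 10·log₁₀(10^(93.1/10)+10^(95.0/10)) = 97.163 dB SPL.
Then apply −20·log₁₀(6.2/2.0) = -9.827 dB → 87.34 dB SPL.

87.34 dB SPL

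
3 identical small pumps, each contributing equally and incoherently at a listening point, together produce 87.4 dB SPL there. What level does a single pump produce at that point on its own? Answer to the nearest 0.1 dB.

3 equal incoherent sources add 10·log₁₀(3) = 4.77 dB over one source.
L_one = 87.4 − 4.77 = 82.6 dB SPL.

82.6 dB SPL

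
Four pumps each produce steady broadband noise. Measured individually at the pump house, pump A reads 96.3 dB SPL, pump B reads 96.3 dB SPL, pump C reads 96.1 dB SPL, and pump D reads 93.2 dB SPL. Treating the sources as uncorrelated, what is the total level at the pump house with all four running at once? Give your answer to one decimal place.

Add the sources as powers (linear), then convert back to dB:
L_total = 10·log₁₀(10^(96.3/10) + 10^(96.3/10) + 10^(96.1/10) + 10^(93.2/10)) = 10·log₁₀(14695000000) = 101.7 dB SPL.

101.7 dB SPL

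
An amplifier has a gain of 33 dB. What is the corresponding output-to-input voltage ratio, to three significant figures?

Voltage ratio = 10^(dB/20).
10^(33/20) = 10^(1.650) = 44.7.

44.7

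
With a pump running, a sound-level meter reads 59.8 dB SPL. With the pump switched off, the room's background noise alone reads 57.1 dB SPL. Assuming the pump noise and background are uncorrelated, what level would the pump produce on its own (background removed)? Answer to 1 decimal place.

Remove the background by subtracting linear intensities:
L_src = 10·log₁₀(10^(59.8/10) − 10^(57.1/10)) = 10·log₁₀(442100) = 56.5 dB SPL.

56.5 dB SPL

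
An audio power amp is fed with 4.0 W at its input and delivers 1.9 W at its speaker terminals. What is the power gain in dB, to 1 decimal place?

Power is a power quantity, so gain = 10·log₁₀(P_out/P_in).
10·log₁₀(1.9/4.0) = 10·log₁₀(0.4750) = -3.2 dB.

-3.2 dB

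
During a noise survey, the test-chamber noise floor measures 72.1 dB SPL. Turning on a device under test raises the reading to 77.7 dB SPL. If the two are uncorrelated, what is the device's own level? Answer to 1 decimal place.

76.3 dB SPL

Remove the background by subtracting linear intensities:
L_src = 10·log₁₀(10^(77.7/10) − 10^(72.1/10)) = 10·log₁₀(42670000) = 76.3 dB SPL.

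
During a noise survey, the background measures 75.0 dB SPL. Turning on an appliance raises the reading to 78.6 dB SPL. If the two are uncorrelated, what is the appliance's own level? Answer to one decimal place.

Background correction is a power subtraction:
L_src = 10·log₁₀(10^(78.6/10) − 10^(75.0/10)) = 10·log₁₀(40820000) = 76.1 dB SPL.

76.1 dB SPL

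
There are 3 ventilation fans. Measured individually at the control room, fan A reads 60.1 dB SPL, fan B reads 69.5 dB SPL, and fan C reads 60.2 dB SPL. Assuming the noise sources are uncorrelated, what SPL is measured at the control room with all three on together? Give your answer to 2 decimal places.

Uncorrelated sources add in intensity (power), not in dB.
L_total = 10·log₁₀(10^(60.1/10) + 10^(69.5/10) + 10^(60.2/10)) = 10·log₁₀(10980000) = 70.41 dB SPL.

70.41 dB SPL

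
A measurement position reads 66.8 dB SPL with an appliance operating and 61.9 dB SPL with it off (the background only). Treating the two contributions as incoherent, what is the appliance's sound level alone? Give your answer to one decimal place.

65.1 dB SPL

Background correction is a power subtraction:
L_src = 10·log₁₀(10^(66.8/10) − 10^(61.9/10)) = 10·log₁₀(3237000) = 65.1 dB SPL.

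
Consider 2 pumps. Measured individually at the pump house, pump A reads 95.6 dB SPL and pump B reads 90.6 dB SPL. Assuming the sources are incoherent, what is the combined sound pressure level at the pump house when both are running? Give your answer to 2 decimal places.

Incoherent sources sum as intensities:
L_total = 10·log₁₀(10^(95.6/10) + 10^(90.6/10)) = 10·log₁₀(4779000000) = 96.79 dB SPL.

96.79 dB SPL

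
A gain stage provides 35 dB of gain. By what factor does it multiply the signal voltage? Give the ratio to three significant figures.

Voltage ratio = 10^(dB/20).
10^(35/20) = 10^(1.750) = 56.2.

56.2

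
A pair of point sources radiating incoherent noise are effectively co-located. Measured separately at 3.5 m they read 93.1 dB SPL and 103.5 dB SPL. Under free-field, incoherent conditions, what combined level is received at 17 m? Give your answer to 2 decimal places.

90.15 dB SPL

Combined at 3.5 m: 10·log₁₀(10^(93.1/10)+10^(103.5/10)) = 103.879 dB SPL.
Then apply −20·log₁₀(17/3.5) = -13.728 dB → 90.15 dB SPL.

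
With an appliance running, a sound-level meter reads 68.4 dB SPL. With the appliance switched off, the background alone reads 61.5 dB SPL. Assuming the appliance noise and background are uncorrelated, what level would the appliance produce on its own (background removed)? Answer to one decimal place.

67.4 dB SPL

Background correction is a power subtraction:
L_src = 10·log₁₀(10^(68.4/10) − 10^(61.5/10)) = 10·log₁₀(5506000) = 67.4 dB SPL.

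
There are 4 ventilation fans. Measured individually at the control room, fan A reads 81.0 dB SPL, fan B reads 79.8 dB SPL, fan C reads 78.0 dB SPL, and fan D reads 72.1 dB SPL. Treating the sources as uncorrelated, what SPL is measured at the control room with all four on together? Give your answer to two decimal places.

84.78 dB SPL

Incoherent sources sum as intensities:
L_total = 10·log₁₀(10^(81.0/10) + 10^(79.8/10) + 10^(78.0/10) + 10^(72.1/10)) = 10·log₁₀(300700000) = 84.78 dB SPL.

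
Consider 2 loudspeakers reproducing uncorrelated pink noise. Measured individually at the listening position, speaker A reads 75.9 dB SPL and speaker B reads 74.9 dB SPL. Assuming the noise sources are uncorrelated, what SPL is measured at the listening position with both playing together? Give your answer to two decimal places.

78.44 dB SPL

Uncorrelated sources add in intensity (power), not in dB.
L_total = 10·log₁₀(10^(75.9/10) + 10^(74.9/10)) = 10·log₁₀(69810000) = 78.44 dB SPL.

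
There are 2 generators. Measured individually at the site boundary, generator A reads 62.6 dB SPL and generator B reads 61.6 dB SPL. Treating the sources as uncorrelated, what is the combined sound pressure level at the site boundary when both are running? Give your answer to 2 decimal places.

Add the sources as powers (linear), then convert back to dB:
L_total = 10·log₁₀(10^(62.6/10) + 10^(61.6/10)) = 10·log₁₀(3265000) = 65.14 dB SPL.

65.14 dB SPL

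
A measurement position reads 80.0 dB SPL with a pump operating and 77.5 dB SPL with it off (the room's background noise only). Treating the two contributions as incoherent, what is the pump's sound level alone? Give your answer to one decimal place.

76.4 dB SPL

Subtract intensities: L_src = 10·log₁₀(10^(L_total/10) − 10^(L_bg/10)).
L_src = 10·log₁₀(10^(80.0/10) − 10^(77.5/10)) = 10·log₁₀(43770000) = 76.4 dB SPL.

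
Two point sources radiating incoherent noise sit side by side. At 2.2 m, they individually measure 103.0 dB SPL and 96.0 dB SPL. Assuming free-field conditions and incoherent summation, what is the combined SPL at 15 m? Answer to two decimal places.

Combined at 2.2 m: 10·log₁₀(10^(103.0/10)+10^(96.0/10)) = 103.790 dB SPL.
Then apply −20·log₁₀(15/2.2) = -16.673 dB → 87.12 dB SPL.

87.12 dB SPL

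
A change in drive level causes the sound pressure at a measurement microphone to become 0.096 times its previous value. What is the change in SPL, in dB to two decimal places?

-20.35 dB

SPL change from a pressure ratio uses the 20·log₁₀ form:
20·log₁₀(0.096) = -20.35 dB.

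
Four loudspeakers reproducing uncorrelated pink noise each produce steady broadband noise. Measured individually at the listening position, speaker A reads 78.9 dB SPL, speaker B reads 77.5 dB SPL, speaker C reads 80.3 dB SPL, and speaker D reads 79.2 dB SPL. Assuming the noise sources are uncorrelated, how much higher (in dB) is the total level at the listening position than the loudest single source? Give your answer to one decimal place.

Uncorrelated sources add in intensity (power), not in dB.
L_total = 10·log₁₀(10^(78.9/10) + 10^(77.5/10) + 10^(80.3/10) + 10^(79.2/10)) = 85.11 dB SPL.
Excess over the loudest (80.3 dB): 85.11 − 80.3 = 4.8 dB.

4.8 dB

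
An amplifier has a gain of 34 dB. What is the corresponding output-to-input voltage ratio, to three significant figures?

Voltage ratio = 10^(dB/20).
10^(34/20) = 10^(1.700) = 50.1.

50.1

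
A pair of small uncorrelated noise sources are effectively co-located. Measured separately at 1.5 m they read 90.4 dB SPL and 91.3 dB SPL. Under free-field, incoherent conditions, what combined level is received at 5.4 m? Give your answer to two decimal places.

Combined at 1.5 m: 10·log₁₀(10^(90.4/10)+10^(91.3/10)) = 93.884 dB SPL.
Then apply −20·log₁₀(5.4/1.5) = -11.126 dB → 82.76 dB SPL.

82.76 dB SPL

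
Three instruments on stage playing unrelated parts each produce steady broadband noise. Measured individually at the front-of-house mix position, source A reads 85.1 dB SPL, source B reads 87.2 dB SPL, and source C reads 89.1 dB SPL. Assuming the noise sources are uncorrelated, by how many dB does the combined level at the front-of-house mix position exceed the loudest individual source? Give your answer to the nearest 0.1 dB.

3.1 dB

Incoherent sources sum as intensities:
L_total = 10·log₁₀(10^(85.1/10) + 10^(87.2/10) + 10^(89.1/10)) = 92.20 dB SPL.
Excess over the loudest (89.1 dB): 92.20 − 89.1 = 3.1 dB.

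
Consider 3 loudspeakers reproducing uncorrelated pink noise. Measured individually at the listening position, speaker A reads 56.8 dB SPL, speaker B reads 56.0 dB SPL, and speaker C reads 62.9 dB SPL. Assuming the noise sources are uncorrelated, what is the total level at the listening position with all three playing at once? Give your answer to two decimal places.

64.51 dB SPL

Uncorrelated sources add in intensity (power), not in dB.
L_total = 10·log₁₀(10^(56.8/10) + 10^(56.0/10) + 10^(62.9/10)) = 10·log₁₀(2827000) = 64.51 dB SPL.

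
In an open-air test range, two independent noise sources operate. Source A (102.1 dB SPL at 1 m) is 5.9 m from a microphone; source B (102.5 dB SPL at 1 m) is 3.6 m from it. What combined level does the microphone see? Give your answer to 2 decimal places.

92.64 dB SPL

At the listener: L_A = 102.1 − 20·log₁₀(5.9) = 86.683 dB; L_B = 102.5 − 20·log₁₀(3.6) = 91.374 dB.
Combined: 10·log₁₀(10^(86.683/10)+10^(91.374/10)) = 92.64 dB SPL.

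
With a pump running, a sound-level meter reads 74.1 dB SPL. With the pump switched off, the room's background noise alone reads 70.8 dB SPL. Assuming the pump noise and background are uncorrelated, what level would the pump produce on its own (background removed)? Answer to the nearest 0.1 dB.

Remove the background by subtracting linear intensities:
L_src = 10·log₁₀(10^(74.1/10) − 10^(70.8/10)) = 10·log₁₀(13680000) = 71.4 dB SPL.

71.4 dB SPL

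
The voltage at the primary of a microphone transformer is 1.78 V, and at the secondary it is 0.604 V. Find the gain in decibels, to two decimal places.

Voltage ratio → dB uses the 20·log₁₀ form:
20·log₁₀(0.604/1.78) = 20·log₁₀(0.3393) = -9.39 dB.

-9.39 dB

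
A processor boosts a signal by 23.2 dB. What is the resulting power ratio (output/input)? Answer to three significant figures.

209

Power ratio = 10^(dB/10).
10^(23.2/10) = 10^(2.320) = 209.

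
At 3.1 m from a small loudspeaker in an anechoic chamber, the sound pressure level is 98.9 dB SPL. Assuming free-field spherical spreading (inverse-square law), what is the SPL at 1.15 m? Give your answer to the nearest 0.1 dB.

107.5 dB SPL

For a point source in a free field, ΔL = −20·log₁₀(d₂/d₁).
ΔL = −20·log₁₀(1.15/3.1) = 8.61 dB, so L₂ = 98.9 + (8.61) = 107.5 dB SPL.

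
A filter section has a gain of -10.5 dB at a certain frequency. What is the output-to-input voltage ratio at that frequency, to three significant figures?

0.299

Voltage ratio = 10^(dB/20).
10^(-10.5/20) = 10^(-0.5250) = 0.299.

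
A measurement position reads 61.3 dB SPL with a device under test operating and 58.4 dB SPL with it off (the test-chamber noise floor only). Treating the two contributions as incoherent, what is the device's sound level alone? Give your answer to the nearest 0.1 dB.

Background correction is a power subtraction:
L_src = 10·log₁₀(10^(61.3/10) − 10^(58.4/10)) = 10·log₁₀(657100) = 58.2 dB SPL.

58.2 dB SPL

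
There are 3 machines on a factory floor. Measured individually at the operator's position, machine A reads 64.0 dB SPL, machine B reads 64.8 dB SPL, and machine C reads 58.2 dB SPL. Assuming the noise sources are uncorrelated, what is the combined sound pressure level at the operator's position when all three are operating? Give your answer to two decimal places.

Incoherent sources sum as intensities:
L_total = 10·log₁₀(10^(64.0/10) + 10^(64.8/10) + 10^(58.2/10)) = 10·log₁₀(6193000) = 67.92 dB SPL.

67.92 dB SPL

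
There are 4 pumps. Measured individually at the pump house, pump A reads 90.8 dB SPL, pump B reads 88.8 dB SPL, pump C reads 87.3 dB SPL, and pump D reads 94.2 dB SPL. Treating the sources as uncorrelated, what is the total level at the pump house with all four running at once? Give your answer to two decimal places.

Add the sources as powers (linear), then convert back to dB:
L_total = 10·log₁₀(10^(90.8/10) + 10^(88.8/10) + 10^(87.3/10) + 10^(94.2/10)) = 10·log₁₀(5128000000) = 97.10 dB SPL.

97.10 dB SPL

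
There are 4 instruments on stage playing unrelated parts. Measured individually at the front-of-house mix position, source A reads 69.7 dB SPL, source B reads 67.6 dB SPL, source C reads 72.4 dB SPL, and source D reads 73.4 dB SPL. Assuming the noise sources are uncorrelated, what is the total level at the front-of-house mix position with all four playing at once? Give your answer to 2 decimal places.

77.35 dB SPL

Add the sources as powers (linear), then convert back to dB:
L_total = 10·log₁₀(10^(69.7/10) + 10^(67.6/10) + 10^(72.4/10) + 10^(73.4/10)) = 10·log₁₀(54340000) = 77.35 dB SPL.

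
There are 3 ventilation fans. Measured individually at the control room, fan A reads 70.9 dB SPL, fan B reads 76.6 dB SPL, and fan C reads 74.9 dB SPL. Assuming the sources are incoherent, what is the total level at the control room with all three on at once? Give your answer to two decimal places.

Incoherent sources sum as intensities:
L_total = 10·log₁₀(10^(70.9/10) + 10^(76.6/10) + 10^(74.9/10)) = 10·log₁₀(88910000) = 79.49 dB SPL.

79.49 dB SPL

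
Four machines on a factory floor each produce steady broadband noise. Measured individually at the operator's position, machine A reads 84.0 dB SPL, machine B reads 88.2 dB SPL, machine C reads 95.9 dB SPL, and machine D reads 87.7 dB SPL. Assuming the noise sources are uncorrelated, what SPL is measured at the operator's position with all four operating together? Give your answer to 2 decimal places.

Add the sources as powers (linear), then convert back to dB:
L_total = 10·log₁₀(10^(84.0/10) + 10^(88.2/10) + 10^(95.9/10) + 10^(87.7/10)) = 10·log₁₀(5391000000) = 97.32 dB SPL.

97.32 dB SPL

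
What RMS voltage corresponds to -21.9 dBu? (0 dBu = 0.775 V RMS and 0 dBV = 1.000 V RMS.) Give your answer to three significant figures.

V = 0.775 V × 10^(-21.9/20).
= 0.775 × 0.08035 = 0.0623 V.

0.0623 V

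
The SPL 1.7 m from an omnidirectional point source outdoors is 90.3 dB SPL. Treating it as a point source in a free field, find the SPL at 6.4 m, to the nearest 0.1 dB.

Inverse-square spreading gives ΔL = −20·log₁₀(d₂/d₁).
ΔL = −20·log₁₀(6.4/1.7) = -11.51 dB, so L₂ = 90.3 + (-11.51) = 78.8 dB SPL.

78.8 dB SPL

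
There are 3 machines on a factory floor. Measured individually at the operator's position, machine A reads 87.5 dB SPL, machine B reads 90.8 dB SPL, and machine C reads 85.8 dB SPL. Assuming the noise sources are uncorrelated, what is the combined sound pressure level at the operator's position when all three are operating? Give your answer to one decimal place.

Uncorrelated sources add in intensity (power), not in dB.
L_total = 10·log₁₀(10^(87.5/10) + 10^(90.8/10) + 10^(85.8/10)) = 10·log₁₀(2145000000) = 93.3 dB SPL.

93.3 dB SPL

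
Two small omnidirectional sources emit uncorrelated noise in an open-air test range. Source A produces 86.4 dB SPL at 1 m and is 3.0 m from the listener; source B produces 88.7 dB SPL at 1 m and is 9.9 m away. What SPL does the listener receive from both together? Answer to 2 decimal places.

77.49 dB SPL

At the listener: L_A = 86.4 − 20·log₁₀(3.0) = 76.858 dB; L_B = 88.7 − 20·log₁₀(9.9) = 68.787 dB.
Combined: 10·log₁₀(10^(76.858/10)+10^(68.787/10)) = 77.49 dB SPL.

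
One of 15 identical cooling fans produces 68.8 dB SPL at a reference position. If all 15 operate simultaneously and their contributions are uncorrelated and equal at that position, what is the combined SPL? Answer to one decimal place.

15 equal incoherent sources raise the level by 10·log₁₀(15) = 11.76 dB.
L_total = 68.8 + 11.76 = 80.6 dB SPL.

80.6 dB SPL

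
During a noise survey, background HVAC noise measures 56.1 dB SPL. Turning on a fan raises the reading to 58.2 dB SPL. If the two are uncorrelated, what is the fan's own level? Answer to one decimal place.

Subtract intensities: L_src = 10·log₁₀(10^(L_total/10) − 10^(L_bg/10)).
L_src = 10·log₁₀(10^(58.2/10) − 10^(56.1/10)) = 10·log₁₀(253300) = 54.0 dB SPL.

54.0 dB SPL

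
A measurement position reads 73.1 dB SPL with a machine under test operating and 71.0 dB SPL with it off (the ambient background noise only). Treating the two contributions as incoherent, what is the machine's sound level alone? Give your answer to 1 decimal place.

Remove the background by subtracting linear intensities:
L_src = 10·log₁₀(10^(73.1/10) − 10^(71.0/10)) = 10·log₁₀(7828000) = 68.9 dB SPL.

68.9 dB SPL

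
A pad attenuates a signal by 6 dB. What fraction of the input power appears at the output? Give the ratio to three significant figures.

0.251

Power ratio = 10^(dB/10).
10^(-6/10) = 10^(-0.6000) = 0.251.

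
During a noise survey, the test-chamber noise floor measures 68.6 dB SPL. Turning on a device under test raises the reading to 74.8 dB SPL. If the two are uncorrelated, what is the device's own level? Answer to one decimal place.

73.6 dB SPL

Background correction is a power subtraction:
L_src = 10·log₁₀(10^(74.8/10) − 10^(68.6/10)) = 10·log₁₀(22960000) = 73.6 dB SPL.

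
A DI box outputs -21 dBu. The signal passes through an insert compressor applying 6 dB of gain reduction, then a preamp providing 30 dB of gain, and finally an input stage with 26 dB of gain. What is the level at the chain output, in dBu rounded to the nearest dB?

In dB, series stages simply add:
-21 − 6 + 30 + 26 = +29 dBu.

+29 dBu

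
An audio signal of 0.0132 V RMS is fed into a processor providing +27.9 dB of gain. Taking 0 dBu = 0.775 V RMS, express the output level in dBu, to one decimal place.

-7.5 dBu

Input level: 20·log₁₀(0.0132/0.775) = -35.37 dBu.
Output: -35.37 + 27.9 = -7.5 dBu.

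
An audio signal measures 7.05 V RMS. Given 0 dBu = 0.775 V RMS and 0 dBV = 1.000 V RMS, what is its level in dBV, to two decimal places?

+16.96 dBV

dBV = 20·log₁₀(V / 1.000 V).
20·log₁₀(7.05/1.000) = +16.96 dBV.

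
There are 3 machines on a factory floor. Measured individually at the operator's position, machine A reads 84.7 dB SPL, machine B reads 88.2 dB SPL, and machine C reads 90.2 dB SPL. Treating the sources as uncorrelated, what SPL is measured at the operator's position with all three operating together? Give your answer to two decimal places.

93.02 dB SPL

Uncorrelated sources add in intensity (power), not in dB.
L_total = 10·log₁₀(10^(84.7/10) + 10^(88.2/10) + 10^(90.2/10)) = 10·log₁₀(2003000000) = 93.02 dB SPL.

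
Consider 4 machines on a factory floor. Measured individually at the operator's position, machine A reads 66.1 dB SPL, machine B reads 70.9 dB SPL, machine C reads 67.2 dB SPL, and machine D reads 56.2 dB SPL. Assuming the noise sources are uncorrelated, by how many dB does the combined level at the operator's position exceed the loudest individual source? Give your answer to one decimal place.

2.5 dB

Add the sources as powers (linear), then convert back to dB:
L_total = 10·log₁₀(10^(66.1/10) + 10^(70.9/10) + 10^(67.2/10) + 10^(56.2/10)) = 73.43 dB SPL.
Excess over the loudest (70.9 dB): 73.43 − 70.9 = 2.5 dB.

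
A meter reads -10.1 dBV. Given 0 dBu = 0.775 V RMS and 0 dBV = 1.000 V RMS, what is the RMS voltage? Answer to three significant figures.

V = 1.000 V × 10^(-10.1/20).
= 1.000 × 0.3126 = 0.313 V.

0.313 V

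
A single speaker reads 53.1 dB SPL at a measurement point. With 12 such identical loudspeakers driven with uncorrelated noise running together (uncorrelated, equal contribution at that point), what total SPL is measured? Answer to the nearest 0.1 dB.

63.9 dB SPL

12 equal incoherent sources raise the level by 10·log₁₀(12) = 10.79 dB.
L_total = 53.1 + 10.79 = 63.9 dB SPL.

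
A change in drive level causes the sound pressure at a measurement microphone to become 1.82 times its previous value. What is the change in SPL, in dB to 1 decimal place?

5.2 dB

SPL change from a pressure ratio uses the 20·log₁₀ form:
20·log₁₀(1.82) = 5.2 dB.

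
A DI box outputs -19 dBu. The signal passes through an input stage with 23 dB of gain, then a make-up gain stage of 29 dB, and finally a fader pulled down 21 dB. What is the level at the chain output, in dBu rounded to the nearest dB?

Gain stages sum in dB:
-19 + 23 + 29 − 21 = +12 dBu.

+12 dBu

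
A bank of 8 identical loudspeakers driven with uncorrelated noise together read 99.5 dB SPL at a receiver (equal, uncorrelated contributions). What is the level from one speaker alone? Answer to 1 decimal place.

8 equal incoherent sources add 10·log₁₀(8) = 9.03 dB over one source.
L_one = 99.5 − 9.03 = 90.5 dB SPL.

90.5 dB SPL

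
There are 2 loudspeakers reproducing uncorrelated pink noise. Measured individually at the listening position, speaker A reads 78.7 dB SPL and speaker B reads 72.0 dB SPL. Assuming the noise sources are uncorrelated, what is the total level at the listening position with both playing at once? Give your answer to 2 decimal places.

79.54 dB SPL

Uncorrelated sources add in intensity (power), not in dB.
L_total = 10·log₁₀(10^(78.7/10) + 10^(72.0/10)) = 10·log₁₀(89980000) = 79.54 dB SPL.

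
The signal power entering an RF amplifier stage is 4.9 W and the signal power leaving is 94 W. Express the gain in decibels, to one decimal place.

12.8 dB

Power is a power quantity, so gain = 10·log₁₀(P_out/P_in).
10·log₁₀(94/4.9) = 10·log₁₀(19.18) = 12.8 dB.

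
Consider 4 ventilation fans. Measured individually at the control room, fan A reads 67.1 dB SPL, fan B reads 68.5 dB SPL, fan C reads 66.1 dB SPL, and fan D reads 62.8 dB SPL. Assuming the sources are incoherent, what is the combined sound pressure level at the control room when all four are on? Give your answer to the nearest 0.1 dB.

Add the sources as powers (linear), then convert back to dB:
L_total = 10·log₁₀(10^(67.1/10) + 10^(68.5/10) + 10^(66.1/10) + 10^(62.8/10)) = 10·log₁₀(18190000) = 72.6 dB SPL.

72.6 dB SPL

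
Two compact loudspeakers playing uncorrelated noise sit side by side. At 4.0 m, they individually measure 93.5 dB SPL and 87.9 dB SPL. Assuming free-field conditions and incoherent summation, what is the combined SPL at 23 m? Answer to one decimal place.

Combined at 4.0 m: 10·log₁₀(10^(93.5/10)+10^(87.9/10)) = 94.56 dB SPL.
Then apply −20·log₁₀(23/4.0) = -15.19 dB → 79.4 dB SPL.

79.4 dB SPL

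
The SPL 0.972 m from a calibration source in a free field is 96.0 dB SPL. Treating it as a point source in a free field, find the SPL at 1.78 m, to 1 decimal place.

Inverse-square spreading gives ΔL = −20·log₁₀(d₂/d₁).
ΔL = −20·log₁₀(1.78/0.972) = -5.26 dB, so L₂ = 96.0 + (-5.26) = 90.7 dB SPL.

90.7 dB SPL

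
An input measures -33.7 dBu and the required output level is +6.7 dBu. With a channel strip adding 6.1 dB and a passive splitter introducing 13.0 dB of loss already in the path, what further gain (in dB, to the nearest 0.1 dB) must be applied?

47.3 dB

The required make-up gain is the shortfall in the dB sum.
G = +6.7 − (-33.7) − 6.1 + 13.0 = 47.3 dB.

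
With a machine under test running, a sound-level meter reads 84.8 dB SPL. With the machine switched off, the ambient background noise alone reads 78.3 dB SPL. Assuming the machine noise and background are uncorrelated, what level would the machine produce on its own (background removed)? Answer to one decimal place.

Subtract intensities: L_src = 10·log₁₀(10^(L_total/10) − 10^(L_bg/10)).
L_src = 10·log₁₀(10^(84.8/10) − 10^(78.3/10)) = 10·log₁₀(234400000) = 83.7 dB SPL.

83.7 dB SPL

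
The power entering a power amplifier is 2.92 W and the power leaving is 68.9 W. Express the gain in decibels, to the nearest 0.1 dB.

Power ratio → dB uses the 10·log₁₀ form:
10·log₁₀(68.9/2.92) = 10·log₁₀(23.60) = 13.7 dB.

13.7 dB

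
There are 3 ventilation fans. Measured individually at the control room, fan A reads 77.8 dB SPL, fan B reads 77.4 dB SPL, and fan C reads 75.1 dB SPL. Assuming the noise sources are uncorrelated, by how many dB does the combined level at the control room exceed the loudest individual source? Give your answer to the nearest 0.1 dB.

3.9 dB

Uncorrelated sources add in intensity (power), not in dB.
L_total = 10·log₁₀(10^(77.8/10) + 10^(77.4/10) + 10^(75.1/10)) = 81.69 dB SPL.
Excess over the loudest (77.8 dB): 81.69 − 77.8 = 3.9 dB.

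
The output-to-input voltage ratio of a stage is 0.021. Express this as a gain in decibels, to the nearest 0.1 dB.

-33.6 dB

For a voltage ratio, dB = 20·log₁₀(V₂/V₁).
20·log₁₀(0.021) = -33.6 dB.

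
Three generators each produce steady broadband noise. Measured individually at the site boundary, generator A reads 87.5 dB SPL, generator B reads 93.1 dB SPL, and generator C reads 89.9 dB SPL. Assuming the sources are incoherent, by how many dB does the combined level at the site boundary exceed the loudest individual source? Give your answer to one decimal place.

2.4 dB

Uncorrelated sources add in intensity (power), not in dB.
L_total = 10·log₁₀(10^(87.5/10) + 10^(93.1/10) + 10^(89.9/10)) = 95.54 dB SPL.
Excess over the loudest (93.1 dB): 95.54 − 93.1 = 2.4 dB.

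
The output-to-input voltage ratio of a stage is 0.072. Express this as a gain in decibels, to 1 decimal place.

Voltage is an amplitude quantity, so gain = 20·log₁₀(V_out/V_in).
20·log₁₀(0.072) = -22.9 dB.

-22.9 dB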